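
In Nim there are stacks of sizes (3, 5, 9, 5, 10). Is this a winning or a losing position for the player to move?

In binary:
  0011  (3)
  0101  (5)
  1001  (9)
  0101  (5)
  1010  (10)
  ----
  0000  (0)
The nim-sum is 0, so this is a P-position: the player to move is in a losing position under optimal play.

Losing position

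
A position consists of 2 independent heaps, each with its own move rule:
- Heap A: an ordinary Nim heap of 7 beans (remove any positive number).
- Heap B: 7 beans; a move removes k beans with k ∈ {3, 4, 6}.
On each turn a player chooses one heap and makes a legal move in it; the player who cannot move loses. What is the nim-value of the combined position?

Heap A is a plain Nim heap of size 7, so its Grundy value is 7.
Build the Grundy sequence for heap B with g(k) = mex{g(k−s) : s ∈ {3, 4, 6}, s ≤ k}:
k:     0  1  2  3  4  5  6  7
g(k):  0  0  0  1  1  1  2  2
So g(7) = 2.
The value of a disjunctive sum is the nim-sum of the parts.
Combined value = 7 XOR 2 = 5.

5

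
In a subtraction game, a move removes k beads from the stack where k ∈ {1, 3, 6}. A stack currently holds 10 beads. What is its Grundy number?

1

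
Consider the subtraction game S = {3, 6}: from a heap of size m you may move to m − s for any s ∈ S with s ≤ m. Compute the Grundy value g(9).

Grundy values for subtraction set {3, 6}:
g(0) = mex{} = 0
g(1) = mex{} = 0
g(2) = mex{} = 0
g(3) = mex{0} = 1
g(4) = mex{0} = 1
g(5) = mex{0} = 1
g(6) = mex{0,1} = 2
g(7) = mex{0,1} = 2
g(8) = mex{0,1} = 2
g(9) = mex{1,2} = 0
So g(9) = 0.

0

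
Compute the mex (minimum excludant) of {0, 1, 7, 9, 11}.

The values 0, 1 are all present; 2 is the first non-negative integer missing from the set.

2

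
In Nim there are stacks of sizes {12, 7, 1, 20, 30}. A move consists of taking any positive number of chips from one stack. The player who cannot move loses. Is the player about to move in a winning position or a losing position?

Write each in binary and XOR column by column:
  01100  (12)
  00111  (7)
  00001  (1)
  10100  (20)
  11110  (30)
  -----
  00000  (0)
The nim-sum is 0, so this is a P-position: the player to move is in a losing position under optimal play.

Losing position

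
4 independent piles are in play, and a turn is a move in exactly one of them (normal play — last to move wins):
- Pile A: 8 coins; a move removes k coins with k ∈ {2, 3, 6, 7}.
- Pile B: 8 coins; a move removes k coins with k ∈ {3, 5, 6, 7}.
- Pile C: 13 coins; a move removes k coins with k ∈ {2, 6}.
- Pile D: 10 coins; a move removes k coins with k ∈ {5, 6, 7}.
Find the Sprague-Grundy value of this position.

Build the Grundy sequence for pile A with g(k) = mex{g(k−s) : s ∈ {2, 3, 6, 7}, s ≤ k}:
k:     0  1  2  3  4  5  6  7  8
g(k):  0  0  1  1  2  0  3  1  2
So g(8) = 2.
Grundy values for pile B (subtraction set {3, 5, 6, 7}):
g(0) = mex{} = 0
g(1) = mex{} = 0
g(2) = mex{} = 0
g(3) = mex{0} = 1
g(4) = mex{0} = 1
g(5) = mex{0} = 1
g(6) = mex{0,1} = 2
g(7) = mex{0,1} = 2
g(8) = mex{0,1} = 2
So g(8) = 2.
For pile C, compute g(0), g(1), … with moves {2, 6}:
k:     0  1  2  3  4  5  6  7  8  9 10 11 12 13
g(k):  0  0  1  1  0  0  1  1  0  0  1  1  0  0
So g(13) = 0.
Build the Grundy sequence for pile D with g(k) = mex{g(k−s) : s ∈ {5, 6, 7}, s ≤ k}:
k:     0  1  2  3  4  5  6  7  8  9 10
g(k):  0  0  0  0  0  1  1  1  1  1  2
So g(10) = 2.
By the Sprague-Grundy theorem, the Grundy value of a sum of independent games is the XOR of the component values.
Combined value = 2 XOR 2 XOR 0 XOR 2 = 2.

2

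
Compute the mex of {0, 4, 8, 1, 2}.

3

The values 0, 1, 2 are all present; 3 is the first non-negative integer missing from the set.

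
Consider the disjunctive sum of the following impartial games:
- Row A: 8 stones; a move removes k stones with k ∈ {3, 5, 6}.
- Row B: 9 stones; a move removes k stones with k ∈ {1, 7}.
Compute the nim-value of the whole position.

Build the Grundy sequence for row A with g(k) = mex{g(k−s) : s ∈ {3, 5, 6}, s ≤ k}:
g(0) = mex{} = 0
g(1) = mex{} = 0
g(2) = mex{} = 0
g(3) = mex{0} = 1
g(4) = mex{0} = 1
g(5) = mex{0} = 1
g(6) = mex{0,1} = 2
g(7) = mex{0,1} = 2
g(8) = mex{0,1} = 2
So g(8) = 2.
Grundy values for row B (subtraction set {1, 7}):
k:     0  1  2  3  4  5  6  7  8  9
g(k):  0  1  0  1  0  1  0  1  0  1
So g(9) = 1.
By the Sprague-Grundy theorem, the Grundy value of a sum of independent games is the XOR of the component values.
Combined value = 2 ⊕ 1 = 3.

3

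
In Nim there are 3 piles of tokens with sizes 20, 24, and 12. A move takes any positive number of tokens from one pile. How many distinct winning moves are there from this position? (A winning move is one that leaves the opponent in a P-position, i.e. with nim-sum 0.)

Nim-sum: 20 ⊕ 24 ⊕ 12 = 0.
The nim-sum is already 0, so every move leaves a nonzero nim-sum — there are no winning moves.

0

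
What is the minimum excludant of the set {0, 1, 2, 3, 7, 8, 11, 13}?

4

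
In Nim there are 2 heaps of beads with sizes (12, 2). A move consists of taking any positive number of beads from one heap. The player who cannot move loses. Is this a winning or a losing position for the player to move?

Bitwise XOR of the heap sizes:
  1100  (12)
  0010  (2)
  ----
  1110  (14)
The nim-sum is 14 ≠ 0, so this is an N-position: the player to move can win.

Winning position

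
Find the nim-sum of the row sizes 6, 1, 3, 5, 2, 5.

6

Nim-sum: 6 ^ 1 ^ 3 ^ 5 ^ 2 ^ 5 = 6.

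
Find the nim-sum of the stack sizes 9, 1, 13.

Compute the nim-sum pairwise:
9 XOR 1 = 8
8 XOR 13 = 5

5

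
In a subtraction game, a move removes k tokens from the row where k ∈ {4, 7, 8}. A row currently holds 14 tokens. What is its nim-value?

Compute g(0), g(1), … for moves {4, 7, 8}:
g(0) = mex{} = 0
g(1) = mex{} = 0
g(2) = mex{} = 0
g(3) = mex{} = 0
g(4) = mex{0} = 1
g(5) = mex{0} = 1
g(6) = mex{0} = 1
g(7) = mex{0} = 1
g(8) = mex{0,1} = 2
g(9) = mex{0,1} = 2
g(10) = mex{0,1} = 2
g(11) = mex{0,1} = 2
g(12) = mex{1,2} = 0
g(13) = mex{1,2} = 0
g(14) = mex{1,2} = 0
So g(14) = 0.

0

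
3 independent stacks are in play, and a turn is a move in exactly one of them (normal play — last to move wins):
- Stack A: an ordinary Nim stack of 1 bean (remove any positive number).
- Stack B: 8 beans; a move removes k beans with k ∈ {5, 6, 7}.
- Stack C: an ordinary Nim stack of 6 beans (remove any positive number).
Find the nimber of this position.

6

Stack A is a plain Nim stack of size 1, so its Grundy value is 1.
For stack B, compute g(0), g(1), … with moves {5, 6, 7}:
k:     0  1  2  3  4  5  6  7  8
g(k):  0  0  0  0  0  1  1  1  1
So g(8) = 1.
Stack C is a plain Nim stack of size 6, so its Grundy value is 6.
The value of a disjunctive sum is the nim-sum of the parts.
Combined value = 1 XOR 1 XOR 6 = 6.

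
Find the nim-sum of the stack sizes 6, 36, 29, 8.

55

Nim-sum: 6 ⊕ 36 ⊕ 29 ⊕ 8 = 55.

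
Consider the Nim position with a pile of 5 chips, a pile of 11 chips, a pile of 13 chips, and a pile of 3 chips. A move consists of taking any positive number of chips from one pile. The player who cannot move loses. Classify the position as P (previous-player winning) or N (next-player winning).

Bitwise XOR of the heap sizes:
  0101  (5)
  1011  (11)
  1101  (13)
  0011  (3)
  ----
  0000  (0)
The nim-sum is 0, so this is a P-position: the player to move is in a losing position under optimal play.

P-position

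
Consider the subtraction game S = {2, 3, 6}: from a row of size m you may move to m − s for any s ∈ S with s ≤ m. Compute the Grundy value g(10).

0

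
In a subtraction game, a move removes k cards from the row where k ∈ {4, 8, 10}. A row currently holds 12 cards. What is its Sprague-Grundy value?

Grundy values for subtraction set {4, 8, 10}:
g(0) = mex{} = 0
g(1) = mex{} = 0
g(2) = mex{} = 0
g(3) = mex{} = 0
g(4) = mex{0} = 1
g(5) = mex{0} = 1
g(6) = mex{0} = 1
g(7) = mex{0} = 1
g(8) = mex{0,1} = 2
g(9) = mex{0,1} = 2
g(10) = mex{0,1} = 2
g(11) = mex{0,1} = 2
g(12) = mex{0,1,2} = 3
So g(12) = 3.

3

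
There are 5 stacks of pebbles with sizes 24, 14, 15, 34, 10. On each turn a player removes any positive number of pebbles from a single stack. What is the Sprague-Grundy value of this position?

49

Nim-sum: 24 ^ 14 ^ 15 ^ 34 ^ 10 = 49.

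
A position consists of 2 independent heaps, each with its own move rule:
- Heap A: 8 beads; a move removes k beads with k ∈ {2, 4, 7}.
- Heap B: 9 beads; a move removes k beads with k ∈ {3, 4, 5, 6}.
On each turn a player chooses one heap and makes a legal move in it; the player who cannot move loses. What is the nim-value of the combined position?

1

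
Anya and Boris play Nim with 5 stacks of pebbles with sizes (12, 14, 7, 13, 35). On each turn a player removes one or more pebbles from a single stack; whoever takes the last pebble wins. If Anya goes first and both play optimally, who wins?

Compute the nim-sum pairwise:
12 ⊕ 14 = 2
2 ⊕ 7 = 5
5 ⊕ 13 = 8
8 ⊕ 35 = 43
The nim-sum is 43 ≠ 0, so this is an N-position: the player to move can win; Anya has a winning move.

Anya wins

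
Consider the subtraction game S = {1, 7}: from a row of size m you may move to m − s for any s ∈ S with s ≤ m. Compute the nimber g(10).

Build the Grundy sequence with g(k) = mex{g(k−s) : s ∈ {1, 7}, s ≤ k}:
k:     0  1  2  3  4  5  6  7  8  9 10
g(k):  0  1  0  1  0  1  0  1  0  1  0
So g(10) = 0.

0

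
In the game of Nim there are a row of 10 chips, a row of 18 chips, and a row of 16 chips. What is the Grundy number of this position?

Compute the nim-sum pairwise:
10 XOR 18 = 24
24 XOR 16 = 8

8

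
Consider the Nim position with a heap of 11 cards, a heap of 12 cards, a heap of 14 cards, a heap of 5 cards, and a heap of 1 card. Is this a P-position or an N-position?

N-position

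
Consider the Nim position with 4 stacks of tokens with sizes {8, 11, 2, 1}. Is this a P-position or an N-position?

P-position

Compute the nim-sum pairwise:
8 ^ 11 = 3
3 ^ 2 = 1
1 ^ 1 = 0
The nim-sum is 0, so this is a P-position: the player to move is in a losing position under optimal play.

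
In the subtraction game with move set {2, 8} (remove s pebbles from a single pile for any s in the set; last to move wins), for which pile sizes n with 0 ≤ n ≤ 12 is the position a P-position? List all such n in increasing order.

0, 1, 4, 5, 10, 11

Compute g(0), g(1), … for moves {2, 8}:
g(0) = mex{} = 0
g(1) = mex{} = 0
g(2) = mex{0} = 1
g(3) = mex{0} = 1
g(4) = mex{1} = 0
g(5) = mex{1} = 0
g(6) = mex{0} = 1
g(7) = mex{0} = 1
g(8) = mex{0,1} = 2
g(9) = mex{0,1} = 2
g(10) = mex{1,2} = 0
g(11) = mex{1,2} = 0
g(12) = mex{0} = 1
The P-positions (g = 0) in 0..12 are 0, 1, 4, 5, 10, 11.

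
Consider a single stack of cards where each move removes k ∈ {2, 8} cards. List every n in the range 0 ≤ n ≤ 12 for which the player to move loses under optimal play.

0, 1, 4, 5, 10, 11

Grundy values for subtraction set {2, 8}:
g(0) = mex{} = 0
g(1) = mex{} = 0
g(2) = mex{0} = 1
g(3) = mex{0} = 1
g(4) = mex{1} = 0
g(5) = mex{1} = 0
g(6) = mex{0} = 1
g(7) = mex{0} = 1
g(8) = mex{0,1} = 2
g(9) = mex{0,1} = 2
g(10) = mex{1,2} = 0
g(11) = mex{1,2} = 0
g(12) = mex{0} = 1
The P-positions (g = 0) in 0..12 are 0, 1, 4, 5, 10, 11.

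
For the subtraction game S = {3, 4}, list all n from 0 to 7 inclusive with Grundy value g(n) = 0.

Compute g(0), g(1), … for moves {3, 4}:
k:     0  1  2  3  4  5  6  7
g(k):  0  0  0  1  1  1  2  0
The P-positions (g = 0) in 0..7 are 0, 1, 2, 7.

0, 1, 2, 7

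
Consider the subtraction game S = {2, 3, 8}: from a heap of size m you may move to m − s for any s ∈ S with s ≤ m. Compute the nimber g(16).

0

Compute g(0), g(1), … for moves {2, 3, 8}:
k:     0  1  2  3  4  5  6  7  8  9 10 11 12 13 14 15 16
g(k):  0  0  1  1  2  0  0  1  1  2  0  0  1  1  2  0  0
So g(16) = 0.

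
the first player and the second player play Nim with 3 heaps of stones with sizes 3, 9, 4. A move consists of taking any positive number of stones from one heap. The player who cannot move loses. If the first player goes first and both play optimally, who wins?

the first player wins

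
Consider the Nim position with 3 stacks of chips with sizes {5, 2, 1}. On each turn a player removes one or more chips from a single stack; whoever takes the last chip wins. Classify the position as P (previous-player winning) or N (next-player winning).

N-position

Nim-sum: 5 ^ 2 ^ 1 = 6.
The nim-sum is 6 ≠ 0, so this is an N-position: the player to move can win.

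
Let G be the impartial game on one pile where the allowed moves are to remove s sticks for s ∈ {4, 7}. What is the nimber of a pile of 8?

2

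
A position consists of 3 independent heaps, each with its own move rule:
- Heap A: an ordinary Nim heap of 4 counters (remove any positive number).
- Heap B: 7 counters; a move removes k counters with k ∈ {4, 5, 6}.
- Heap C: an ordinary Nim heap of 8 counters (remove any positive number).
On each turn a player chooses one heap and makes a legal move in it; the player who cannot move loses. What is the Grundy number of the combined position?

13

Heap A is a plain Nim heap of size 4, so its Grundy value is 4.
Build the Grundy sequence for heap B with g(k) = mex{g(k−s) : s ∈ {4, 5, 6}, s ≤ k}:
k:     0  1  2  3  4  5  6  7
g(k):  0  0  0  0  1  1  1  1
So g(7) = 1.
Heap C is a plain Nim heap of size 8, so its Grundy value is 8.
The value of a disjunctive sum is the nim-sum of the parts.
Combined value = 4 ⊕ 1 ⊕ 8 = 13.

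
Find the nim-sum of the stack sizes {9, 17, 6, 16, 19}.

29

Nim-sum: 9 XOR 17 XOR 6 XOR 16 XOR 19 = 29.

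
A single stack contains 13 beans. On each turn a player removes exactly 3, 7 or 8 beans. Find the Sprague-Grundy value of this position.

Build the Grundy sequence with g(k) = mex{g(k−s) : s ∈ {3, 7, 8}, s ≤ k}:
g(0) = mex{} = 0
g(1) = mex{} = 0
g(2) = mex{} = 0
g(3) = mex{0} = 1
g(4) = mex{0} = 1
g(5) = mex{0} = 1
g(6) = mex{1} = 0
g(7) = mex{0,1} = 2
g(8) = mex{0,1} = 2
g(9) = mex{0} = 1
g(10) = mex{0,1,2} = 3
g(11) = mex{1,2} = 0
g(12) = mex{1} = 0
g(13) = mex{0,1,3} = 2
So g(13) = 2.

2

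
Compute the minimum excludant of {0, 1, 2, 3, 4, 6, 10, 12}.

The values 0, 1, 2, 3, 4 are all present; 5 is the first non-negative integer missing from the set.

5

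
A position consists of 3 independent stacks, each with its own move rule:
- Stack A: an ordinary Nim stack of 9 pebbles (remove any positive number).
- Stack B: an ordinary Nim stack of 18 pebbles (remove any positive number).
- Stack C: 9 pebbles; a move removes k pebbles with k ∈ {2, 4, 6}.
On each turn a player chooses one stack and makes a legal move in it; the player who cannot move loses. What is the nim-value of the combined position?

27

Stack A is a plain Nim stack of size 9, so its Grundy value is 9.
Stack B is a plain Nim stack of size 18, so its Grundy value is 18.
Grundy values for stack C (subtraction set {2, 4, 6}):
k:     0  1  2  3  4  5  6  7  8  9
g(k):  0  0  1  1  2  2  3  3  0  0
So g(9) = 0.
The value of a disjunctive sum is the nim-sum of the parts.
Combined value = 9 ⊕ 18 ⊕ 0 = 27.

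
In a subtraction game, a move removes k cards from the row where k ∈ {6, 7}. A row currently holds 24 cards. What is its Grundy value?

1

Grundy values for subtraction set {6, 7}:
k:     0  1  2  3  4  5  6  7  8  9 10 11 12 13 14 15 16 17 18 19 20 21 22 23 24
g(k):  0  0  0  0  0  0  1  1  1  1  1  1  2  0  0  0  0  0  0  1  1  1  1  1  1
So g(24) = 1.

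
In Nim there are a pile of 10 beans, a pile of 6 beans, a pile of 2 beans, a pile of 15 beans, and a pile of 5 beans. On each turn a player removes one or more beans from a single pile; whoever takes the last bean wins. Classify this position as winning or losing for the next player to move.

Winning position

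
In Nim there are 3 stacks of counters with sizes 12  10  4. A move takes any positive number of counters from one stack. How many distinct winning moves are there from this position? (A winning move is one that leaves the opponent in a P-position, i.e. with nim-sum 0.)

Nim-sum: 12 XOR 10 XOR 4 = 2.
The overall nim-sum is X = 2. A stack of size p has a winning move iff p XOR X < p (reduce it to p XOR X).
  12: 12 XOR 2 = 14 ≥ 12 — no move.
  10: 10 XOR 2 = 8 < 10 — winning move (to 8).
  4: 4 XOR 2 = 6 ≥ 4 — no move.
That gives 1 winning move.

1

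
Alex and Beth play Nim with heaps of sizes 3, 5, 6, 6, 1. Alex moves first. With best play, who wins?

Alex wins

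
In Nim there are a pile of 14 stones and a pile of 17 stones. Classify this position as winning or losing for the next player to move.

Compute the nim-sum pairwise:
14 XOR 17 = 31
The nim-sum is 31 ≠ 0, so this is an N-position: the player to move can win.

Winning position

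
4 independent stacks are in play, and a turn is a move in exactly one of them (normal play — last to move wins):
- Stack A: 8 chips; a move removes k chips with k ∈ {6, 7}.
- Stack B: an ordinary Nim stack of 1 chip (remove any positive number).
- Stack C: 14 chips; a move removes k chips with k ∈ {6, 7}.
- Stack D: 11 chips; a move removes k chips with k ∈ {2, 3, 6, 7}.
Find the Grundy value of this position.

1

Build the Grundy sequence for stack A with g(k) = mex{g(k−s) : s ∈ {6, 7}, s ≤ k}:
k:     0  1  2  3  4  5  6  7  8
g(k):  0  0  0  0  0  0  1  1  1
So g(8) = 1.
Stack B is a plain Nim stack of size 1, so its Grundy value is 1.
Grundy values for stack C (subtraction set {6, 7}):
g(0) = mex{} = 0
g(1) = mex{} = 0
g(2) = mex{} = 0
g(3) = mex{} = 0
g(4) = mex{} = 0
g(5) = mex{} = 0
g(6) = mex{0} = 1
g(7) = mex{0} = 1
g(8) = mex{0} = 1
g(9) = mex{0} = 1
g(10) = mex{0} = 1
g(11) = mex{0} = 1
g(12) = mex{0,1} = 2
g(13) = mex{1} = 0
g(14) = mex{1} = 0
So g(14) = 0.
Grundy values for stack D (subtraction set {2, 3, 6, 7}):
k:     0  1  2  3  4  5  6  7  8  9 10 11
g(k):  0  0  1  1  2  0  3  1  2  0  0  1
So g(11) = 1.
The value of a disjunctive sum is the nim-sum of the parts.
Combined value = 1 XOR 1 XOR 0 XOR 1 = 1.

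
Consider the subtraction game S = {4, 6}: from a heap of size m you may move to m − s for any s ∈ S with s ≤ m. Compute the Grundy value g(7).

Build the Grundy sequence with g(k) = mex{g(k−s) : s ∈ {4, 6}, s ≤ k}:
k:     0  1  2  3  4  5  6  7
g(k):  0  0  0  0  1  1  1  1
So g(7) = 1.

1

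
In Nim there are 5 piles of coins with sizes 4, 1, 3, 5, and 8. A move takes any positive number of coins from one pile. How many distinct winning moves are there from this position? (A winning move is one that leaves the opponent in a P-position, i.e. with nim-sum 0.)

Nim-sum: 4 XOR 1 XOR 3 XOR 5 XOR 8 = 11.
The overall nim-sum is X = 11. A pile of size p has a winning move iff p XOR X < p (reduce it to p XOR X).
  4: 4 XOR 11 = 15 ≥ 4 — no move.
  1: 1 XOR 11 = 10 ≥ 1 — no move.
  3: 3 XOR 11 = 8 ≥ 3 — no move.
  5: 5 XOR 11 = 14 ≥ 5 — no move.
  8: 8 XOR 11 = 3 < 8 — winning move (to 3).
That gives 1 winning move.

1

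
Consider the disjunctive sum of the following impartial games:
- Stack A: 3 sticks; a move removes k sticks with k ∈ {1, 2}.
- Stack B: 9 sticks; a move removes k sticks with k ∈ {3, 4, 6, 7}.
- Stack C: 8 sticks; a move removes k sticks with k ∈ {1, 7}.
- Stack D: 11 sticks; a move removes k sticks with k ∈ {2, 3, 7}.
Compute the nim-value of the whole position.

Grundy values for stack A (subtraction set {1, 2}):
g(0) = mex{} = 0
g(1) = mex{0} = 1
g(2) = mex{0,1} = 2
g(3) = mex{1,2} = 0
So g(3) = 0.
Build the Grundy sequence for stack B with g(k) = mex{g(k−s) : s ∈ {3, 4, 6, 7}, s ≤ k}:
k:     0  1  2  3  4  5  6  7  8  9
g(k):  0  0  0  1  1  1  2  2  2  3
So g(9) = 3.
Grundy values for stack C (subtraction set {1, 7}):
k:     0  1  2  3  4  5  6  7  8
g(k):  0  1  0  1  0  1  0  1  0
So g(8) = 0.
Build the Grundy sequence for stack D with g(k) = mex{g(k−s) : s ∈ {2, 3, 7}, s ≤ k}:
k:     0  1  2  3  4  5  6  7  8  9 10 11
g(k):  0  0  1  1  2  0  0  1  1  2  0  0
So g(11) = 0.
By the Sprague-Grundy theorem, the Grundy value of a sum of independent games is the XOR of the component values.
Combined value = 0 XOR 3 XOR 0 XOR 0 = 3.

3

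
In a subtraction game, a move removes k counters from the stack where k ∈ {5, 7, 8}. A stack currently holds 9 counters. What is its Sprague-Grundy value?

Compute g(0), g(1), … for moves {5, 7, 8}:
g(0) = mex{} = 0
g(1) = mex{} = 0
g(2) = mex{} = 0
g(3) = mex{} = 0
g(4) = mex{} = 0
g(5) = mex{0} = 1
g(6) = mex{0} = 1
g(7) = mex{0} = 1
g(8) = mex{0} = 1
g(9) = mex{0} = 1
So g(9) = 1.

1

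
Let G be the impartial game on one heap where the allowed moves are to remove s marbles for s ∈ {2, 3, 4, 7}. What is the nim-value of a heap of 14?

1

Build the Grundy sequence with g(k) = mex{g(k−s) : s ∈ {2, 3, 4, 7}, s ≤ k}:
g(0) = mex{} = 0
g(1) = mex{} = 0
g(2) = mex{0} = 1
g(3) = mex{0} = 1
g(4) = mex{0,1} = 2
g(5) = mex{0,1} = 2
g(6) = mex{1,2} = 0
g(7) = mex{0,1,2} = 3
g(8) = mex{0,2} = 1
g(9) = mex{0,1,2,3} = 4
g(10) = mex{0,1,3} = 2
g(11) = mex{1,2,3,4} = 0
g(12) = mex{1,2,4} = 0
g(13) = mex{0,2,4} = 1
g(14) = mex{0,2,3} = 1
So g(14) = 1.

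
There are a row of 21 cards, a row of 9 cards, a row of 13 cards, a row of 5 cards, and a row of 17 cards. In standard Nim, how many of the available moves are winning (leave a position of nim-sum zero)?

In binary:
  10101  (21)
  01001  (9)
  01101  (13)
  00101  (5)
  10001  (17)
  -----
  00101  (5)
The overall nim-sum is X = 5. A row of size p has a winning move iff p XOR X < p (reduce it to p XOR X).
  21: 21 XOR 5 = 16 < 21 — winning move (to 16).
  9: 9 XOR 5 = 12 ≥ 9 — no move.
  13: 13 XOR 5 = 8 < 13 — winning move (to 8).
  5: 5 XOR 5 = 0 < 5 — winning move (to 0).
  17: 17 XOR 5 = 20 ≥ 17 — no move.
That gives 3 winning moves.

3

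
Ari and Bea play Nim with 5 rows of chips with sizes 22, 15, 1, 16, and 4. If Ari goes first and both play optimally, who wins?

Bitwise XOR of the heap sizes:
  10110  (22)
  01111  (15)
  00001  (1)
  10000  (16)
  00100  (4)
  -----
  01100  (12)
The nim-sum is 12 ≠ 0, so this is an N-position: the player to move can win; Ari has a winning move.

Ari wins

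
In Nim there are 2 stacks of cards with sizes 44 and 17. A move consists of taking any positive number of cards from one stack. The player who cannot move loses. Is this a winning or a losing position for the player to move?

Winning position

Bitwise XOR of the heap sizes:
  101100  (44)
  010001  (17)
  ------
  111101  (61)
The nim-sum is 61 ≠ 0, so this is an N-position: the player to move can win.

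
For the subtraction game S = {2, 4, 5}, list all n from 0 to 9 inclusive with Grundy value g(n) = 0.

0, 1, 7, 8

Compute g(0), g(1), … for moves {2, 4, 5}:
g(0) = mex{} = 0
g(1) = mex{} = 0
g(2) = mex{0} = 1
g(3) = mex{0} = 1
g(4) = mex{0,1} = 2
g(5) = mex{0,1} = 2
g(6) = mex{0,1,2} = 3
g(7) = mex{1,2} = 0
g(8) = mex{1,2,3} = 0
g(9) = mex{0,2} = 1
The P-positions (g = 0) in 0..9 are 0, 1, 7, 8.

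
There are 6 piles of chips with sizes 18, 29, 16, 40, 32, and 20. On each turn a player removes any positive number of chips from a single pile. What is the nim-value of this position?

Nim-sum: 18 ⊕ 29 ⊕ 16 ⊕ 40 ⊕ 32 ⊕ 20 = 3.

3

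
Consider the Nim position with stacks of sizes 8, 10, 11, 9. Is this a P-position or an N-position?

P-position

Nim-sum: 8 ^ 10 ^ 11 ^ 9 = 0.
The nim-sum is 0, so this is a P-position: the player to move is in a losing position under optimal play.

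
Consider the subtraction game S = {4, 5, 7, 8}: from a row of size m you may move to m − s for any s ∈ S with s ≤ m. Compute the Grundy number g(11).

Build the Grundy sequence with g(k) = mex{g(k−s) : s ∈ {4, 5, 7, 8}, s ≤ k}:
g(0) = mex{} = 0
g(1) = mex{} = 0
g(2) = mex{} = 0
g(3) = mex{} = 0
g(4) = mex{0} = 1
g(5) = mex{0} = 1
g(6) = mex{0} = 1
g(7) = mex{0} = 1
g(8) = mex{0,1} = 2
g(9) = mex{0,1} = 2
g(10) = mex{0,1} = 2
g(11) = mex{0,1} = 2
So g(11) = 2.

2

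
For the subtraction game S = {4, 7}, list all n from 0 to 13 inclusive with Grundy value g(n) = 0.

0, 1, 2, 3, 11, 12, 13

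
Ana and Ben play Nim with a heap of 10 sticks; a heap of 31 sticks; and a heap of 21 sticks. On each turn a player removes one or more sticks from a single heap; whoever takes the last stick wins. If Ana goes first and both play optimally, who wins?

Ben wins

Compute the nim-sum pairwise:
10 XOR 31 = 21
21 XOR 21 = 0
The nim-sum is 0, so this is a P-position: the player to move is in a losing position under optimal play; Ana is about to move from it and so loses — Ben wins.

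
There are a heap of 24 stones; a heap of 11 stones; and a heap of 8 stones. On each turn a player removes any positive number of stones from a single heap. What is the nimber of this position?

Nim-sum: 24 ⊕ 11 ⊕ 8 = 27.

27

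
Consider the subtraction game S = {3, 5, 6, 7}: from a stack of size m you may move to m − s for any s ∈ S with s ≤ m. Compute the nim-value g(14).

1

Build the Grundy sequence with g(k) = mex{g(k−s) : s ∈ {3, 5, 6, 7}, s ≤ k}:
g(0) = mex{} = 0
g(1) = mex{} = 0
g(2) = mex{} = 0
g(3) = mex{0} = 1
g(4) = mex{0} = 1
g(5) = mex{0} = 1
g(6) = mex{0,1} = 2
g(7) = mex{0,1} = 2
g(8) = mex{0,1} = 2
g(9) = mex{0,1,2} = 3
g(10) = mex{1,2} = 0
g(11) = mex{1,2} = 0
g(12) = mex{1,2,3} = 0
g(13) = mex{0,2} = 1
g(14) = mex{0,2,3} = 1
So g(14) = 1.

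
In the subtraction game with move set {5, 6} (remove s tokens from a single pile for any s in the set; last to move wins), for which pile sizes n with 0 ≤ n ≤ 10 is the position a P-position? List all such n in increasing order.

Grundy values for subtraction set {5, 6}:
k:     0  1  2  3  4  5  6  7  8  9 10
g(k):  0  0  0  0  0  1  1  1  1  1  2
The P-positions (g = 0) in 0..10 are 0, 1, 2, 3, 4.

0, 1, 2, 3, 4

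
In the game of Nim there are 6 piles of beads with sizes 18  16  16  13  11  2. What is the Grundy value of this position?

22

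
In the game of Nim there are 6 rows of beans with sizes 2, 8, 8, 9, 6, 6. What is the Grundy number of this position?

Nim-sum: 2 ^ 8 ^ 8 ^ 9 ^ 6 ^ 6 = 11.

11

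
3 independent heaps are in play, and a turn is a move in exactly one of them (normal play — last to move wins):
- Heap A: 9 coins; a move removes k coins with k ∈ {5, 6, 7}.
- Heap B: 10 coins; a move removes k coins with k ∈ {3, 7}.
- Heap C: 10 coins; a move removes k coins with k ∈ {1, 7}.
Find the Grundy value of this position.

1

For heap A, compute g(0), g(1), … with moves {5, 6, 7}:
g(0) = mex{} = 0
g(1) = mex{} = 0
g(2) = mex{} = 0
g(3) = mex{} = 0
g(4) = mex{} = 0
g(5) = mex{0} = 1
g(6) = mex{0} = 1
g(7) = mex{0} = 1
g(8) = mex{0} = 1
g(9) = mex{0} = 1
So g(9) = 1.
Build the Grundy sequence for heap B with g(k) = mex{g(k−s) : s ∈ {3, 7}, s ≤ k}:
g(0) = mex{} = 0
g(1) = mex{} = 0
g(2) = mex{} = 0
g(3) = mex{0} = 1
g(4) = mex{0} = 1
g(5) = mex{0} = 1
g(6) = mex{1} = 0
g(7) = mex{0,1} = 2
g(8) = mex{0,1} = 2
g(9) = mex{0} = 1
g(10) = mex{1,2} = 0
So g(10) = 0.
For heap C, compute g(0), g(1), … with moves {1, 7}:
k:     0  1  2  3  4  5  6  7  8  9 10
g(k):  0  1  0  1  0  1  0  1  0  1  0
So g(10) = 0.
By the Sprague-Grundy theorem, the Grundy value of a sum of independent games is the XOR of the component values.
Combined value = 1 XOR 0 XOR 0 = 1.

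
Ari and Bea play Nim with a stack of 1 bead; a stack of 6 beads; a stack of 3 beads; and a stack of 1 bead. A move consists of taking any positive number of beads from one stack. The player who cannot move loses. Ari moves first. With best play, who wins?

Ari wins

Nim-sum: 1 XOR 6 XOR 3 XOR 1 = 5.
The nim-sum is 5 ≠ 0, so this is an N-position: the player to move can win; Ari has a winning move.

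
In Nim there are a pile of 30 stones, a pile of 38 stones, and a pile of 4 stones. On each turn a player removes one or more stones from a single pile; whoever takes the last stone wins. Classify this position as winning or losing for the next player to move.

Winning position

Nim-sum: 30 XOR 38 XOR 4 = 60.
The nim-sum is 60 ≠ 0, so this is an N-position: the player to move can win.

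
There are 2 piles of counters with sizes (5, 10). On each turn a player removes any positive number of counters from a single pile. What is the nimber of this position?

Bitwise XOR of the heap sizes:
  0101  (5)
  1010  (10)
  ----
  1111  (15)

15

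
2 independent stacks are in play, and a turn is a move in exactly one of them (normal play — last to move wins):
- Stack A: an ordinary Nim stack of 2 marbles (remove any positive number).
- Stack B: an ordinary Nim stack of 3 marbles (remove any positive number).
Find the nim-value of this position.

1

Stack A is a plain Nim stack of size 2, so its Grundy value is 2.
Stack B is a plain Nim stack of size 3, so its Grundy value is 3.
The value of a disjunctive sum is the nim-sum of the parts.
Combined value = 2 XOR 3 = 1.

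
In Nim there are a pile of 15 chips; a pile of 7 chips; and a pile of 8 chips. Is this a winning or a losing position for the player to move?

Compute the nim-sum pairwise:
15 ^ 7 = 8
8 ^ 8 = 0
The nim-sum is 0, so this is a P-position: the player to move is in a losing position under optimal play.

Losing position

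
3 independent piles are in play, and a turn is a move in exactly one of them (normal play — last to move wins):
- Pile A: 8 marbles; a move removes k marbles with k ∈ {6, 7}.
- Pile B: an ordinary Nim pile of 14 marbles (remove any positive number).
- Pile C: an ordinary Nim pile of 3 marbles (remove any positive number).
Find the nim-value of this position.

12

Grundy values for pile A (subtraction set {6, 7}):
k:     0  1  2  3  4  5  6  7  8
g(k):  0  0  0  0  0  0  1  1  1
So g(8) = 1.
Pile B is a plain Nim pile of size 14, so its Grundy value is 14.
Pile C is a plain Nim pile of size 3, so its Grundy value is 3.
By the Sprague-Grundy theorem, the Grundy value of a sum of independent games is the XOR of the component values.
Combined value = 1 ⊕ 14 ⊕ 3 = 12.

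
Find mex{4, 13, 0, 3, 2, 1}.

5

The values 0, 1, 2, 3, 4 are all present; 5 is the first non-negative integer missing from the set.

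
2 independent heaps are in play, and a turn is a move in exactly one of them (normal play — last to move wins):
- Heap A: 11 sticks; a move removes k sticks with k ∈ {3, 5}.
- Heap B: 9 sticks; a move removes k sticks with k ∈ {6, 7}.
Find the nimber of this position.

0

For heap A, compute g(0), g(1), … with moves {3, 5}:
g(0) = mex{} = 0
g(1) = mex{} = 0
g(2) = mex{} = 0
g(3) = mex{0} = 1
g(4) = mex{0} = 1
g(5) = mex{0} = 1
g(6) = mex{0,1} = 2
g(7) = mex{0,1} = 2
g(8) = mex{1} = 0
g(9) = mex{1,2} = 0
g(10) = mex{1,2} = 0
g(11) = mex{0,2} = 1
So g(11) = 1.
Grundy values for heap B (subtraction set {6, 7}):
g(0) = mex{} = 0
g(1) = mex{} = 0
g(2) = mex{} = 0
g(3) = mex{} = 0
g(4) = mex{} = 0
g(5) = mex{} = 0
g(6) = mex{0} = 1
g(7) = mex{0} = 1
g(8) = mex{0} = 1
g(9) = mex{0} = 1
So g(9) = 1.
The value of a disjunctive sum is the nim-sum of the parts.
Combined value = 1 XOR 1 = 0.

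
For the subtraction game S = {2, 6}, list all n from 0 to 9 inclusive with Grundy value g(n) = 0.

0, 1, 4, 5, 8, 9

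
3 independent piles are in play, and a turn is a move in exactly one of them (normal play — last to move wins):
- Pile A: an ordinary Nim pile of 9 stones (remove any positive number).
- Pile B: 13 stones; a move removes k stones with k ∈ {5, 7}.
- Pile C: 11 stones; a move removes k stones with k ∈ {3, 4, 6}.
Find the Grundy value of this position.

9

Pile A is a plain Nim pile of size 9, so its Grundy value is 9.
For pile B, compute g(0), g(1), … with moves {5, 7}:
g(0) = mex{} = 0
g(1) = mex{} = 0
g(2) = mex{} = 0
g(3) = mex{} = 0
g(4) = mex{} = 0
g(5) = mex{0} = 1
g(6) = mex{0} = 1
g(7) = mex{0} = 1
g(8) = mex{0} = 1
g(9) = mex{0} = 1
g(10) = mex{0,1} = 2
g(11) = mex{0,1} = 2
g(12) = mex{1} = 0
g(13) = mex{1} = 0
So g(13) = 0.
Build the Grundy sequence for pile C with g(k) = mex{g(k−s) : s ∈ {3, 4, 6}, s ≤ k}:
k:     0  1  2  3  4  5  6  7  8  9 10 11
g(k):  0  0  0  1  1  1  2  2  2  0  0  0
So g(11) = 0.
By the Sprague-Grundy theorem, the Grundy value of a sum of independent games is the XOR of the component values.
Combined value = 9 XOR 0 XOR 0 = 9.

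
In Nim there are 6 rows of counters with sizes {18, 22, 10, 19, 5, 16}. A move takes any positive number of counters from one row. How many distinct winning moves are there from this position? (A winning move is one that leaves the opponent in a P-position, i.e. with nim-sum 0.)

Compute the nim-sum pairwise:
18 ^ 22 = 4
4 ^ 10 = 14
14 ^ 19 = 29
29 ^ 5 = 24
24 ^ 16 = 8
The overall nim-sum is X = 8. A row of size p has a winning move iff p XOR X < p (reduce it to p XOR X).
  18: 18 XOR 8 = 26 ≥ 18 — no move.
  22: 22 XOR 8 = 30 ≥ 22 — no move.
  10: 10 XOR 8 = 2 < 10 — winning move (to 2).
  19: 19 XOR 8 = 27 ≥ 19 — no move.
  5: 5 XOR 8 = 13 ≥ 5 — no move.
  16: 16 XOR 8 = 24 ≥ 16 — no move.
That gives 1 winning move.

1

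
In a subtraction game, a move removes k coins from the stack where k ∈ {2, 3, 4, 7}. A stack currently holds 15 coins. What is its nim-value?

Build the Grundy sequence with g(k) = mex{g(k−s) : s ∈ {2, 3, 4, 7}, s ≤ k}:
k:     0  1  2  3  4  5  6  7  8  9 10 11 12 13 14 15
g(k):  0  0  1  1  2  2  0  3  1  4  2  0  0  1  1  2
So g(15) = 2.

2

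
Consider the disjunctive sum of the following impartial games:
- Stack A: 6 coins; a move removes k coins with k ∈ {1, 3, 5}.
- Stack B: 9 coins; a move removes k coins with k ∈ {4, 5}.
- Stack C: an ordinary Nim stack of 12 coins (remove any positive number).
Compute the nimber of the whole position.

12

Grundy values for stack A (subtraction set {1, 3, 5}):
k:     0  1  2  3  4  5  6
g(k):  0  1  0  1  0  1  0
So g(6) = 0.
For stack B, compute g(0), g(1), … with moves {4, 5}:
k:     0  1  2  3  4  5  6  7  8  9
g(k):  0  0  0  0  1  1  1  1  2  0
So g(9) = 0.
Stack C is a plain Nim stack of size 12, so its Grundy value is 12.
By the Sprague-Grundy theorem, the Grundy value of a sum of independent games is the XOR of the component values.
Combined value = 0 XOR 0 XOR 12 = 12.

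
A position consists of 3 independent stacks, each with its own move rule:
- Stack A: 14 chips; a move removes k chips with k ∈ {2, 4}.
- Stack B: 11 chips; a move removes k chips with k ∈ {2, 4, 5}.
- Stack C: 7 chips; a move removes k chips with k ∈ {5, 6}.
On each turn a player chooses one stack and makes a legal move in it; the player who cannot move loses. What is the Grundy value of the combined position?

For stack A, compute g(0), g(1), … with moves {2, 4}:
g(0) = mex{} = 0
g(1) = mex{} = 0
g(2) = mex{0} = 1
g(3) = mex{0} = 1
g(4) = mex{0,1} = 2
g(5) = mex{0,1} = 2
g(6) = mex{1,2} = 0
g(7) = mex{1,2} = 0
g(8) = mex{0,2} = 1
g(9) = mex{0,2} = 1
g(10) = mex{0,1} = 2
g(11) = mex{0,1} = 2
g(12) = mex{1,2} = 0
g(13) = mex{1,2} = 0
g(14) = mex{0,2} = 1
So g(14) = 1.
Build the Grundy sequence for stack B with g(k) = mex{g(k−s) : s ∈ {2, 4, 5}, s ≤ k}:
k:     0  1  2  3  4  5  6  7  8  9 10 11
g(k):  0  0  1  1  2  2  3  0  0  1  1  2
So g(11) = 2.
For stack C, compute g(0), g(1), … with moves {5, 6}:
k:     0  1  2  3  4  5  6  7
g(k):  0  0  0  0  0  1  1  1
So g(7) = 1.
The value of a disjunctive sum is the nim-sum of the parts.
Combined value = 1 ⊕ 2 ⊕ 1 = 2.

2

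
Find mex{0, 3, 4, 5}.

0 is in the set but 1 is not, so the mex is 1.

1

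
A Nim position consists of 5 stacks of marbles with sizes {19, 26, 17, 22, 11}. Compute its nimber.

Compute the nim-sum pairwise:
19 ^ 26 = 9
9 ^ 17 = 24
24 ^ 22 = 14
14 ^ 11 = 5

5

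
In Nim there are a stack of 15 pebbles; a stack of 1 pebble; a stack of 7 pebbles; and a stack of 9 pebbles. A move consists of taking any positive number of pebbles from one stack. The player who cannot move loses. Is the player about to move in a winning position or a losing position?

Losing position

Compute the nim-sum pairwise:
15 ⊕ 1 = 14
14 ⊕ 7 = 9
9 ⊕ 9 = 0
The nim-sum is 0, so this is a P-position: the player to move is in a losing position under optimal play.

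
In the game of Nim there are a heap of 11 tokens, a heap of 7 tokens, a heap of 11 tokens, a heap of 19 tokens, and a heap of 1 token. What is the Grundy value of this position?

21

Compute the nim-sum pairwise:
11 ⊕ 7 = 12
12 ⊕ 11 = 7
7 ⊕ 19 = 20
20 ⊕ 1 = 21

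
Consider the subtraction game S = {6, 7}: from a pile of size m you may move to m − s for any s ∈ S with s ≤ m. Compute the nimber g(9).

Compute g(0), g(1), … for moves {6, 7}:
k:     0  1  2  3  4  5  6  7  8  9
g(k):  0  0  0  0  0  0  1  1  1  1
So g(9) = 1.

1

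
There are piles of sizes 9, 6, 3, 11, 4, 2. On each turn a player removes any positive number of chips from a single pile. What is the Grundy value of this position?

1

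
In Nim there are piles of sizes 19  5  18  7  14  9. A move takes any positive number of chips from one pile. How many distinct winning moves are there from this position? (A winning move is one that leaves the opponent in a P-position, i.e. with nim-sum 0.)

3

Compute the nim-sum pairwise:
19 ^ 5 = 22
22 ^ 18 = 4
4 ^ 7 = 3
3 ^ 14 = 13
13 ^ 9 = 4
The overall nim-sum is X = 4. A pile of size p has a winning move iff p XOR X < p (reduce it to p XOR X).
  19: 19 XOR 4 = 23 ≥ 19 — no move.
  5: 5 XOR 4 = 1 < 5 — winning move (to 1).
  18: 18 XOR 4 = 22 ≥ 18 — no move.
  7: 7 XOR 4 = 3 < 7 — winning move (to 3).
  14: 14 XOR 4 = 10 < 14 — winning move (to 10).
  9: 9 XOR 4 = 13 ≥ 9 — no move.
That gives 3 winning moves.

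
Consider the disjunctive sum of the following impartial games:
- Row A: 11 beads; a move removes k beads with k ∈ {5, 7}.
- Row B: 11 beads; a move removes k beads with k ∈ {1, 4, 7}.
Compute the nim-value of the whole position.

Build the Grundy sequence for row A with g(k) = mex{g(k−s) : s ∈ {5, 7}, s ≤ k}:
k:     0  1  2  3  4  5  6  7  8  9 10 11
g(k):  0  0  0  0  0  1  1  1  1  1  2  2
So g(11) = 2.
Build the Grundy sequence for row B with g(k) = mex{g(k−s) : s ∈ {1, 4, 7}, s ≤ k}:
g(0) = mex{} = 0
g(1) = mex{0} = 1
g(2) = mex{1} = 0
g(3) = mex{0} = 1
g(4) = mex{0,1} = 2
g(5) = mex{1,2} = 0
g(6) = mex{0} = 1
g(7) = mex{0,1} = 2
g(8) = mex{1,2} = 0
g(9) = mex{0} = 1
g(10) = mex{1} = 0
g(11) = mex{0,2} = 1
So g(11) = 1.
By the Sprague-Grundy theorem, the Grundy value of a sum of independent games is the XOR of the component values.
Combined value = 2 ⊕ 1 = 3.

3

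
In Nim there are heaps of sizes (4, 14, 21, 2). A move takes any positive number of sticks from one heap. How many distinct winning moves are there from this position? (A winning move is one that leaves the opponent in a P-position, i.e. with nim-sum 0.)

Nim-sum: 4 ⊕ 14 ⊕ 21 ⊕ 2 = 29.
The overall nim-sum is X = 29. A heap of size p has a winning move iff p XOR X < p (reduce it to p XOR X).
  4: 4 XOR 29 = 25 ≥ 4 — no move.
  14: 14 XOR 29 = 19 ≥ 14 — no move.
  21: 21 XOR 29 = 8 < 21 — winning move (to 8).
  2: 2 XOR 29 = 31 ≥ 2 — no move.
That gives 1 winning move.

1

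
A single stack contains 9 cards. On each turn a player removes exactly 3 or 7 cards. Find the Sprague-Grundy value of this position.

Grundy values for subtraction set {3, 7}:
k:     0  1  2  3  4  5  6  7  8  9
g(k):  0  0  0  1  1  1  0  2  2  1
So g(9) = 1.

1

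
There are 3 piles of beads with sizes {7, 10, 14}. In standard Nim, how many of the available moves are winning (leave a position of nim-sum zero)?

3

Nim-sum: 7 XOR 10 XOR 14 = 3.
The overall nim-sum is X = 3. A pile of size p has a winning move iff p XOR X < p (reduce it to p XOR X).
  7: 7 XOR 3 = 4 < 7 — winning move (to 4).
  10: 10 XOR 3 = 9 < 10 — winning move (to 9).
  14: 14 XOR 3 = 13 < 14 — winning move (to 13).
That gives 3 winning moves.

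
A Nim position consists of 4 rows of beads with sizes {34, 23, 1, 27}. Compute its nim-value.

47

In binary:
  100010  (34)
  010111  (23)
  000001  (1)
  011011  (27)
  ------
  101111  (47)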